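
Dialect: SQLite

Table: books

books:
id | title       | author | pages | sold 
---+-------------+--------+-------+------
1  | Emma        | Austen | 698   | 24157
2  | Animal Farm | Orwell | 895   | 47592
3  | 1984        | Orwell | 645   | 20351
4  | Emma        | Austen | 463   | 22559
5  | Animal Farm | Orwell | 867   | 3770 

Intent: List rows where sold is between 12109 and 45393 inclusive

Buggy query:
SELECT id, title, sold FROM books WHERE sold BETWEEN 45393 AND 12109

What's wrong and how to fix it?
Bug: BETWEEN expects the lower bound first; with 45393 AND 12109 the range is empty

Fix: Write BETWEEN 12109 AND 45393

Corrected query:
SELECT id, title, sold FROM books WHERE sold BETWEEN 12109 AND 45393

Result:
id | title | sold 
---+-------+------
1  | Emma  | 24157
3  | 1984  | 20351
4  | Emma  | 22559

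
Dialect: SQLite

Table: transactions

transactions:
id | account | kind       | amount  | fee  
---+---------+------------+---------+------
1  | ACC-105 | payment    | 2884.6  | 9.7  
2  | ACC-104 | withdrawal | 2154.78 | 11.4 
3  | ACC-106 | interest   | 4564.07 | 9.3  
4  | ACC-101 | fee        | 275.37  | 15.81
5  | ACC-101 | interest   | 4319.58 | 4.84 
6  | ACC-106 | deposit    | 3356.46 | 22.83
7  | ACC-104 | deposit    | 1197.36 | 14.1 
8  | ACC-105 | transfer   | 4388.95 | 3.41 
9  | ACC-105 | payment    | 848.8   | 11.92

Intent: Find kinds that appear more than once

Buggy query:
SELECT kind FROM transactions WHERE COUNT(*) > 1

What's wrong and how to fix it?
Bug: COUNT(*) is an aggregate and cannot be used in WHERE

Fix: Group first, then use HAVING for the count condition

Corrected query:
SELECT kind FROM transactions GROUP BY kind HAVING COUNT(*) > 1

Result:
kind    
--------
deposit 
interest
payment 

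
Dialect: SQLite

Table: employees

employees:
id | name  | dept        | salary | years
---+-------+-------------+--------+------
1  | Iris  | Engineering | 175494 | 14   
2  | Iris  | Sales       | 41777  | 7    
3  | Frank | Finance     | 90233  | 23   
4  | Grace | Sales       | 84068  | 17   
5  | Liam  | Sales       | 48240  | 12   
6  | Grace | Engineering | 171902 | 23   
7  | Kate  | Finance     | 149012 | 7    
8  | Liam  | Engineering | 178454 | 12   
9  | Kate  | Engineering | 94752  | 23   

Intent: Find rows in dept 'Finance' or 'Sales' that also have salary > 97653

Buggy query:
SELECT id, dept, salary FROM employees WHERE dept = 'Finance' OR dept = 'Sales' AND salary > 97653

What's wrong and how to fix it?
Bug: Without parentheses, AND is evaluated before OR, so the salary filter only applies to the 'Sales' branch

Fix: Add parentheses around the OR so the AND applies to both alternatives

Corrected query:
SELECT id, dept, salary FROM employees WHERE (dept = 'Finance' OR dept = 'Sales') AND salary > 97653

Result:
id | dept    | salary
---+---------+-------
7  | Finance | 149012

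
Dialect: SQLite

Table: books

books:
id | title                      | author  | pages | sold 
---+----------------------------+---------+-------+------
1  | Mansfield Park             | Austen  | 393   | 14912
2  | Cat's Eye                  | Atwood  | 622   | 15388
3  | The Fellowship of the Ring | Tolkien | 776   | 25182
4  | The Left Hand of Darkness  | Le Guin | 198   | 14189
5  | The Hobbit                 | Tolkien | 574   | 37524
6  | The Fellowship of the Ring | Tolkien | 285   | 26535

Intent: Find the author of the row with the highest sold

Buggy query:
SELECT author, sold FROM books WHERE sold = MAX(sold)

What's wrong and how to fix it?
Bug: MAX(sold) is an aggregate and cannot be used directly in WHERE

Fix: Use a subquery: WHERE sold = (SELECT MAX(sold) FROM books)

Corrected query:
SELECT author, sold FROM books WHERE sold = (SELECT MAX(sold) FROM books)

Result:
author  | sold 
--------+------
Tolkien | 37524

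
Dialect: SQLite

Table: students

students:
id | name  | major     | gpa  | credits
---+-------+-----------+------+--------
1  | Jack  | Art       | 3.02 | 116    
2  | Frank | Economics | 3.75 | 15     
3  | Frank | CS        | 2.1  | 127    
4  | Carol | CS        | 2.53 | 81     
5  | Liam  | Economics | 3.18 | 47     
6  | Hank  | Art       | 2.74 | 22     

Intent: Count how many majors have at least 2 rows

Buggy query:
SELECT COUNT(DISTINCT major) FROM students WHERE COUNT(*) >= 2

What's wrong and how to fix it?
Bug: COUNT(*) cannot appear in WHERE; the per-group count doesn't exist yet

Fix: Use a subquery that GROUPs and filters with HAVING, then count its rows

Corrected query:
SELECT COUNT(*) FROM (SELECT major FROM students GROUP BY major HAVING COUNT(*) >= 2)

Result:
COUNT(*)
--------
3       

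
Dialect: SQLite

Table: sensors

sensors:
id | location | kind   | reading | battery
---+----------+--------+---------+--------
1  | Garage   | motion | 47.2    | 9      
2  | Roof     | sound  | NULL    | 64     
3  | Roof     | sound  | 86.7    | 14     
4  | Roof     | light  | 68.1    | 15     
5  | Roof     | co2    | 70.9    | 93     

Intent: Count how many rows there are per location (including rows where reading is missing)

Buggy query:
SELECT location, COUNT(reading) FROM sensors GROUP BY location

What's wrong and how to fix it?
Bug: COUNT(column) counts non-NULL values only; rows with NULL reading aren't counted

Fix: Replace COUNT(reading) with COUNT(*)

Corrected query:
SELECT location, COUNT(*) FROM sensors GROUP BY location

Result:
location | COUNT(*)
---------+---------
Garage   | 1       
Roof     | 4       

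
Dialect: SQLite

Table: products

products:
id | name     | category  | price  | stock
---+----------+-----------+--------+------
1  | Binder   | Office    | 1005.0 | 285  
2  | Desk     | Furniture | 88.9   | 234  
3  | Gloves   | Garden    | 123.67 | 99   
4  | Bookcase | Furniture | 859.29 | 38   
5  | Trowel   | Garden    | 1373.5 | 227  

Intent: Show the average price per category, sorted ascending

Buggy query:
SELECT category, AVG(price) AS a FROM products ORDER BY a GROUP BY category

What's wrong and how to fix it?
Bug: GROUP BY must precede ORDER BY

Fix: Move ORDER BY to the end, after GROUP BY

Corrected query:
SELECT category, AVG(price) AS a FROM products GROUP BY category ORDER BY a

Result:
category  | a      
----------+--------
Furniture | 474.095
Garden    | 748.585
Office    | 1005   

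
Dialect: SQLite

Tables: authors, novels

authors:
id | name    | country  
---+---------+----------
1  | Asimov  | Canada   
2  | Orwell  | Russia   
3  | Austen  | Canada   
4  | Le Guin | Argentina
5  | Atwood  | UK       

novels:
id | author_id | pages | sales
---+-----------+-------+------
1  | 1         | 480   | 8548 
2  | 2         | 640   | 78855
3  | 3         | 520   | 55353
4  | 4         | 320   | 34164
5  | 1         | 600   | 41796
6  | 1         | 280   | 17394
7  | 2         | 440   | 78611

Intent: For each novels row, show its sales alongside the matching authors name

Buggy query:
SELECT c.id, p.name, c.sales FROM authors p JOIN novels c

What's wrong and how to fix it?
Bug: JOIN with no ON clause produces a cartesian product; every novels row pairs with every authors row

Fix: Specify the join condition linking the foreign key to the parent id

Corrected query:
SELECT c.id, p.name, c.sales FROM authors p JOIN novels c ON c.author_id = p.id

Result:
id | name    | sales
---+---------+------
1  | Asimov  | 8548 
2  | Orwell  | 78855
3  | Austen  | 55353
4  | Le Guin | 34164
5  | Asimov  | 41796
6  | Asimov  | 17394
7  | Orwell  | 78611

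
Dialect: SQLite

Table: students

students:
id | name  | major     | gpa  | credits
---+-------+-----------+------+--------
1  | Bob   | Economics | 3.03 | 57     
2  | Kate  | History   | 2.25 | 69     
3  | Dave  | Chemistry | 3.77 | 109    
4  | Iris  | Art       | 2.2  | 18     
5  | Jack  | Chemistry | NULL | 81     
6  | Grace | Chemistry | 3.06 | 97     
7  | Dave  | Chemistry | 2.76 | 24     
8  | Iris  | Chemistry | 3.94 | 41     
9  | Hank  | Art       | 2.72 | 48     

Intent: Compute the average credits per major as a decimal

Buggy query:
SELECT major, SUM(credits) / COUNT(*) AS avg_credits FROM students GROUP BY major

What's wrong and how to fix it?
Bug: SUM(credits) and COUNT(*) are both integers; the division truncates the fractional part

Fix: Cast one side to REAL so the division keeps the fractional part

Corrected query:
SELECT major, SUM(credits) * 1.0 / COUNT(*) AS avg_credits FROM students GROUP BY major

Result:
major     | avg_credits
----------+------------
Art       | 33         
Chemistry | 70.4       
Economics | 57         
History   | 69         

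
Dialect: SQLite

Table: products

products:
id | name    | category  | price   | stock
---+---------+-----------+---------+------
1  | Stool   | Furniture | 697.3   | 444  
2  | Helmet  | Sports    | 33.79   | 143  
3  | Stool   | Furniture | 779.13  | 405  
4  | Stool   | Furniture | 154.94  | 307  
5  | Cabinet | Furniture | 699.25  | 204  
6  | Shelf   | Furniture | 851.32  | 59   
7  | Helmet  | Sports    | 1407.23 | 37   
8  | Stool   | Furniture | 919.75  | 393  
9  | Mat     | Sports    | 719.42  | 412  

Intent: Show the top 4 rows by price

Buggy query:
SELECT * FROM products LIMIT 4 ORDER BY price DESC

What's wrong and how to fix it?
Bug: LIMIT must come after ORDER BY

Fix: Swap the clauses: ORDER BY first, then LIMIT

Corrected query:
SELECT * FROM products ORDER BY price DESC LIMIT 4

Result:
id | name   | category  | price   | stock
---+--------+-----------+---------+------
7  | Helmet | Sports    | 1407.23 | 37   
8  | Stool  | Furniture | 919.75  | 393  
6  | Shelf  | Furniture | 851.32  | 59   
3  | Stool  | Furniture | 779.13  | 405  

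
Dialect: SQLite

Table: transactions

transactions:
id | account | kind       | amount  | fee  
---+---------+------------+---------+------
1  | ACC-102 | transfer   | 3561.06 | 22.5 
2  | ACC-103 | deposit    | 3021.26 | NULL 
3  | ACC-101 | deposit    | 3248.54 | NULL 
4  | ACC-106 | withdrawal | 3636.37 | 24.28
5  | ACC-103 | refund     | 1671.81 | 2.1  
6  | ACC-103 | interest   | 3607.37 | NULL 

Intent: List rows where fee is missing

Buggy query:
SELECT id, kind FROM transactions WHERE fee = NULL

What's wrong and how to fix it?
Bug: Comparing to NULL with '=' never matches; NULL = NULL is unknown, not true

Fix: Use IS NULL to test for NULL

Corrected query:
SELECT id, kind FROM transactions WHERE fee IS NULL

Result:
id | kind    
---+---------
2  | deposit 
3  | deposit 
6  | interest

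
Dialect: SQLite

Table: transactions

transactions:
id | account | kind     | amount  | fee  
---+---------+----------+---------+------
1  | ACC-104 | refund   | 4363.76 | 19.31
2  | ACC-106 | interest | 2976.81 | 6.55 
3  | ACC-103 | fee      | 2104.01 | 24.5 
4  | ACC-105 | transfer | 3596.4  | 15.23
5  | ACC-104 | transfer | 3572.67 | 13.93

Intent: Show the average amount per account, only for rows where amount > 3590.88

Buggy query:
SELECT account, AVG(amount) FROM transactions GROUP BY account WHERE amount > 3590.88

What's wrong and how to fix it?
Bug: Row-level WHERE must come before GROUP BY in the clause order

Fix: Move the WHERE clause before GROUP BY

Corrected query:
SELECT account, AVG(amount) FROM transactions WHERE amount > 3590.88 GROUP BY account

Result:
account | AVG(amount)
--------+------------
ACC-104 | 4363.76    
ACC-105 | 3596.4     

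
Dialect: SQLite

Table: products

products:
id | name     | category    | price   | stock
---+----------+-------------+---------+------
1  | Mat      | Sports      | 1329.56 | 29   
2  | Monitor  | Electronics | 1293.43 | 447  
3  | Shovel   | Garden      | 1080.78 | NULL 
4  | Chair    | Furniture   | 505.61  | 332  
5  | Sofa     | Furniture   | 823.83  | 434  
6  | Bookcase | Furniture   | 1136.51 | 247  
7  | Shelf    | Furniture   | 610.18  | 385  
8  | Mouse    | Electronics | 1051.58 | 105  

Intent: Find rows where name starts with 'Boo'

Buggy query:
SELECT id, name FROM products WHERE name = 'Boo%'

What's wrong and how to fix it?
Bug: Wildcards only work with LIKE; '=' treats '%' as a literal character

Fix: Replace '=' with LIKE so 'Boo%' is treated as a pattern

Corrected query:
SELECT id, name FROM products WHERE name LIKE 'Boo%'

Result:
id | name    
---+---------
6  | Bookcase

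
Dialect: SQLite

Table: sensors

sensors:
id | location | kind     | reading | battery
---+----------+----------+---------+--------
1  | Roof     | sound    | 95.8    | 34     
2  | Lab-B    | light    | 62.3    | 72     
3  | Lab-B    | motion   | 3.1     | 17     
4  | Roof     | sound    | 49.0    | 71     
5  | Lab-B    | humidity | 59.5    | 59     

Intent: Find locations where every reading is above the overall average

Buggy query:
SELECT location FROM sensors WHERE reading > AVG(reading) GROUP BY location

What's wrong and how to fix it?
Bug: AVG() is an aggregate; it can't sit directly in WHERE

Fix: Use a subquery for AVG and a HAVING MIN(...) filter so the condition holds for every row in the group

Corrected query:
SELECT location FROM sensors GROUP BY location HAVING MIN(reading) > (SELECT AVG(reading) FROM sensors)

Result:
(no rows)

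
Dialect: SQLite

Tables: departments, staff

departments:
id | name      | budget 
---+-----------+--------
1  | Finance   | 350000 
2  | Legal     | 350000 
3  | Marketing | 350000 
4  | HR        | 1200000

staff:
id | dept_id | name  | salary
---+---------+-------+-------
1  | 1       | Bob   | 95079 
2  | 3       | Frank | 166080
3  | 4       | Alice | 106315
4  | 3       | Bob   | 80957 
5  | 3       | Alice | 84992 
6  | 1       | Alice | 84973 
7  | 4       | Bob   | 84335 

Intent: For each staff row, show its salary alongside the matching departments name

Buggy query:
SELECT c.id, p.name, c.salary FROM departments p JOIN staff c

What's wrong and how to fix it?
Bug: Missing join condition: each staff row is matched to all departments rows instead of just its own

Fix: Specify the join condition linking the foreign key to the parent id

Corrected query:
SELECT c.id, p.name, c.salary FROM departments p JOIN staff c ON c.dept_id = p.id

Result:
id | name      | salary
---+-----------+-------
1  | Finance   | 95079 
2  | Marketing | 166080
3  | HR        | 106315
4  | Marketing | 80957 
5  | Marketing | 84992 
6  | Finance   | 84973 
7  | HR        | 84335 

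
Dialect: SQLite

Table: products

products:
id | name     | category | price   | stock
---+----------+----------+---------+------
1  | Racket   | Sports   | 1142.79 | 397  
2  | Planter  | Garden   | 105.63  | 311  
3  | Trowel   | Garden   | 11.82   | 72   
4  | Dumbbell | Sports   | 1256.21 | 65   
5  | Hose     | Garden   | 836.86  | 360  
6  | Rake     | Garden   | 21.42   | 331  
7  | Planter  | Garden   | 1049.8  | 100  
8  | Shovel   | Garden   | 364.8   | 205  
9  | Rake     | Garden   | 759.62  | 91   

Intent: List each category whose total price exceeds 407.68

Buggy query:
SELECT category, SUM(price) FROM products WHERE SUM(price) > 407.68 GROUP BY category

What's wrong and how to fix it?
Bug: SUM(price) is an aggregate, but WHERE filters rows before aggregation

Fix: Move the aggregate condition to a HAVING clause

Corrected query:
SELECT category, SUM(price) FROM products GROUP BY category HAVING SUM(price) > 407.68

Result:
category | SUM(price)
---------+-----------
Garden   | 3149.95   
Sports   | 2399      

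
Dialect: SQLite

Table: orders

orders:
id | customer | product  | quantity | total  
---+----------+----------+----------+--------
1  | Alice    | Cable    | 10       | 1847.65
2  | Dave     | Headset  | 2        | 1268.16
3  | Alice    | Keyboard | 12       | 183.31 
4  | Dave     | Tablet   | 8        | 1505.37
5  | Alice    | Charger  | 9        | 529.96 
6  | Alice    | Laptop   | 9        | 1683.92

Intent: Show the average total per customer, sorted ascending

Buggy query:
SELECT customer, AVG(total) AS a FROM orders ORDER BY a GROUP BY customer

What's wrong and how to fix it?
Bug: ORDER BY appears before GROUP BY; SQL clause order requires GROUP BY first

Fix: Move ORDER BY to the end, after GROUP BY

Corrected query:
SELECT customer, AVG(total) AS a FROM orders GROUP BY customer ORDER BY a

Result:
customer | a       
---------+---------
Alice    | 1061.21 
Dave     | 1386.765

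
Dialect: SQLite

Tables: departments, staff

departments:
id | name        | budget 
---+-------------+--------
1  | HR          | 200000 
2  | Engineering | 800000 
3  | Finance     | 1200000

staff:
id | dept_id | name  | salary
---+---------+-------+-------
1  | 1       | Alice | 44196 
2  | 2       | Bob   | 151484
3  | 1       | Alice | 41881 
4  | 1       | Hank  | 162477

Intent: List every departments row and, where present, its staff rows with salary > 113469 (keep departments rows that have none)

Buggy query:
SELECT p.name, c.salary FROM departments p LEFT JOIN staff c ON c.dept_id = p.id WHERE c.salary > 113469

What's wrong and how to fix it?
Bug: Filtering c.salary in WHERE discards the NULL rows produced by LEFT JOIN, turning it into an inner join

Fix: Move the right-table condition into the ON clause so unmatched parents are kept

Corrected query:
SELECT p.name, c.salary FROM departments p LEFT JOIN staff c ON c.dept_id = p.id AND c.salary > 113469

Result:
name        | salary
------------+-------
HR          | 162477
Engineering | 151484
Finance     | NULL  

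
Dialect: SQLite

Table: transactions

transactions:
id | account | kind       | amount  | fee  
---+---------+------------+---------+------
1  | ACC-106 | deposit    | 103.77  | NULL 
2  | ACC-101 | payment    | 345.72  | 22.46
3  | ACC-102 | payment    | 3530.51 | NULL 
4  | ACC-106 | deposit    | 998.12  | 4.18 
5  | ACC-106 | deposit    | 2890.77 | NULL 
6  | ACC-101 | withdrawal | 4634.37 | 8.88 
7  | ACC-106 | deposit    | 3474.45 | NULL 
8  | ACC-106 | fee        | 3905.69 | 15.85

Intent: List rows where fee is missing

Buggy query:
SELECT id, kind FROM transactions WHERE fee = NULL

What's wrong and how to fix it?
Bug: '= NULL' is always unknown in SQL three-valued logic, so no rows match

Fix: Use IS NULL to test for NULL

Corrected query:
SELECT id, kind FROM transactions WHERE fee IS NULL

Result:
id | kind   
---+--------
1  | deposit
3  | payment
5  | deposit
7  | deposit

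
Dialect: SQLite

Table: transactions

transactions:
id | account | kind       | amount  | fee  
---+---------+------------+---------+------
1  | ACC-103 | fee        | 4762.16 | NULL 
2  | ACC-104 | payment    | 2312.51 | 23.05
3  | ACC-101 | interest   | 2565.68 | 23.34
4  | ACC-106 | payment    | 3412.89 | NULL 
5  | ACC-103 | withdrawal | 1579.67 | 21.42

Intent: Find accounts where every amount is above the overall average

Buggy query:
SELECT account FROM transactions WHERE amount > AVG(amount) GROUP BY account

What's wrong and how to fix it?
Bug: AVG() is an aggregate; it can't sit directly in WHERE

Fix: Use a subquery for AVG and a HAVING MIN(...) filter so the condition holds for every row in the group

Corrected query:
SELECT account FROM transactions GROUP BY account HAVING MIN(amount) > (SELECT AVG(amount) FROM transactions)

Result:
account
-------
ACC-106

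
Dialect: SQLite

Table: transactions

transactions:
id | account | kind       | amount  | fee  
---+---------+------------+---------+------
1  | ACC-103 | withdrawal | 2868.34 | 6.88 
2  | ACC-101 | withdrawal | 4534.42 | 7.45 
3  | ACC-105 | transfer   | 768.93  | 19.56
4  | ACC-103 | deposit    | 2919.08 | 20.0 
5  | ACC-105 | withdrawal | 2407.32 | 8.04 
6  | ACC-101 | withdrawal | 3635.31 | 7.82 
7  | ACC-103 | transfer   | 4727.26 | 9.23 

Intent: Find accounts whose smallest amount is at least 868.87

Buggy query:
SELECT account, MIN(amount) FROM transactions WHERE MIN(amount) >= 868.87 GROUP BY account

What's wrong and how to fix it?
Bug: MIN() in WHERE is a misuse of aggregate

Fix: Replace WHERE with HAVING after the GROUP BY

Corrected query:
SELECT account, MIN(amount) FROM transactions GROUP BY account HAVING MIN(amount) >= 868.87

Result:
account | MIN(amount)
--------+------------
ACC-101 | 3635.31    
ACC-103 | 2868.34    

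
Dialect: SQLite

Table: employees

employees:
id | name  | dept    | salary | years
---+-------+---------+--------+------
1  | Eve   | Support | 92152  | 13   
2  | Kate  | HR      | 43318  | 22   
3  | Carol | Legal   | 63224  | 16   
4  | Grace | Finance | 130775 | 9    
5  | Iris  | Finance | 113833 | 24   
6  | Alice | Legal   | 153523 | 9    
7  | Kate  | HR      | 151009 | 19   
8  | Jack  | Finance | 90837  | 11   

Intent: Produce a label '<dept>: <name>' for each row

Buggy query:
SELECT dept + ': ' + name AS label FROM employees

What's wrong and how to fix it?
Bug: '+' is numeric addition; on text columns SQLite converts them to 0 instead of concatenating

Fix: Replace + with || to concatenate text

Corrected query:
SELECT dept || ': ' || name AS label FROM employees

Result:
label         
--------------
Support: Eve  
HR: Kate      
Legal: Carol  
Finance: Grace
Finance: Iris 
Legal: Alice  
HR: Kate      
Finance: Jack 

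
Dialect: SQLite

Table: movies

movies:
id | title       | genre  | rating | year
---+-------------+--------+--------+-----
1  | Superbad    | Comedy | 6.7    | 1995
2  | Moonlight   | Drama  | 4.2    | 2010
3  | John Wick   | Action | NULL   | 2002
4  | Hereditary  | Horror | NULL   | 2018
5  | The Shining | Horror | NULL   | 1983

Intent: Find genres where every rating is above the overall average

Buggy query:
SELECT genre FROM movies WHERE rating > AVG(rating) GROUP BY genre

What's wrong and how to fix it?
Bug: AVG() is an aggregate; it can't sit directly in WHERE

Fix: Compute the overall average in a scalar subquery and compare each group's MIN against it in HAVING

Corrected query:
SELECT genre FROM movies GROUP BY genre HAVING MIN(rating) > (SELECT AVG(rating) FROM movies)

Result:
genre 
------
Comedy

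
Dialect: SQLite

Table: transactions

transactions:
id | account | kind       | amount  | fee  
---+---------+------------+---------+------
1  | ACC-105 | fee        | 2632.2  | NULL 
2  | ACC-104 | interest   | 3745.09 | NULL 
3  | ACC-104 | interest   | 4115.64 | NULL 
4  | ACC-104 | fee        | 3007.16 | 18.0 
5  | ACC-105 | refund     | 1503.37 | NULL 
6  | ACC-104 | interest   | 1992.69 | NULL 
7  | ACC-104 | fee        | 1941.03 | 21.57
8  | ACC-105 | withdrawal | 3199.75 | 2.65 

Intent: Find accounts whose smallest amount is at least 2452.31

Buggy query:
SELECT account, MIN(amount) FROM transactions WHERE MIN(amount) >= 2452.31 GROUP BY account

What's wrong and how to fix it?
Bug: MIN() in WHERE is a misuse of aggregate

Fix: Use HAVING for the per-group MIN condition

Corrected query:
SELECT account, MIN(amount) FROM transactions GROUP BY account HAVING MIN(amount) >= 2452.31

Result:
(no rows)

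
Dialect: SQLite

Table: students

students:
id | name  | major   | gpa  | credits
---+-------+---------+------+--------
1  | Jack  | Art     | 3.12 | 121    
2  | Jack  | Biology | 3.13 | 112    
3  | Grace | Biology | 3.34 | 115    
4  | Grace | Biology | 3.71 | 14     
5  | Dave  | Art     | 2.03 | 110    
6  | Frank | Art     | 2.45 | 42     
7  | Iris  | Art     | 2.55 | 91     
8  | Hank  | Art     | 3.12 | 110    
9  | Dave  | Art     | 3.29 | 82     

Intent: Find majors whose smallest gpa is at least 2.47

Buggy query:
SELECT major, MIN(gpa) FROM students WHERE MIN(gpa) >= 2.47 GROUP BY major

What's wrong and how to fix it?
Bug: MIN() in WHERE is a misuse of aggregate

Fix: Use HAVING for the per-group MIN condition

Corrected query:
SELECT major, MIN(gpa) FROM students GROUP BY major HAVING MIN(gpa) >= 2.47

Result:
major   | MIN(gpa)
--------+---------
Biology | 3.13    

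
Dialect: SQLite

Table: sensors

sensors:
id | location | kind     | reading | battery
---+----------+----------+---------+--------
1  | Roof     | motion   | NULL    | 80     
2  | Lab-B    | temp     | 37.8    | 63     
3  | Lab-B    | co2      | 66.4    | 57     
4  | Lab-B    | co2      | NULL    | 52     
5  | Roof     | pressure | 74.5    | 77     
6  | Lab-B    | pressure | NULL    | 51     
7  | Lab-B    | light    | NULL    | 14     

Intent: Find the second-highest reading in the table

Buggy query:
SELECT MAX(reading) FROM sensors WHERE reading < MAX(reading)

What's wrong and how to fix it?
Bug: The inner MAX is an aggregate inside WHERE, which is not allowed

Fix: Put the inner MAX in a scalar subquery

Corrected query:
SELECT MAX(reading) FROM sensors WHERE reading < (SELECT MAX(reading) FROM sensors)

Result:
MAX(reading)
------------
66.4        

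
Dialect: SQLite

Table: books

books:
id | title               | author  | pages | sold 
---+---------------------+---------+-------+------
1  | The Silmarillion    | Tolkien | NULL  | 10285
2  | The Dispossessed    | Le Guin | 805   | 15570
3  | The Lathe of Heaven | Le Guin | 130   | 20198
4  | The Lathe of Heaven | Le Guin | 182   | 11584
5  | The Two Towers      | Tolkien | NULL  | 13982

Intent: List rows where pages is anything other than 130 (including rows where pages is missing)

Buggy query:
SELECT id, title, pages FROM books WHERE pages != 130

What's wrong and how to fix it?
Bug: Inequality against NULL is unknown, not true; rows with NULL are dropped

Fix: Add an explicit OR pages IS NULL to include the missing-value rows

Corrected query:
SELECT id, title, pages FROM books WHERE pages != 130 OR pages IS NULL

Result:
id | title               | pages
---+---------------------+------
1  | The Silmarillion    | NULL 
2  | The Dispossessed    | 805  
4  | The Lathe of Heaven | 182  
5  | The Two Towers      | NULL 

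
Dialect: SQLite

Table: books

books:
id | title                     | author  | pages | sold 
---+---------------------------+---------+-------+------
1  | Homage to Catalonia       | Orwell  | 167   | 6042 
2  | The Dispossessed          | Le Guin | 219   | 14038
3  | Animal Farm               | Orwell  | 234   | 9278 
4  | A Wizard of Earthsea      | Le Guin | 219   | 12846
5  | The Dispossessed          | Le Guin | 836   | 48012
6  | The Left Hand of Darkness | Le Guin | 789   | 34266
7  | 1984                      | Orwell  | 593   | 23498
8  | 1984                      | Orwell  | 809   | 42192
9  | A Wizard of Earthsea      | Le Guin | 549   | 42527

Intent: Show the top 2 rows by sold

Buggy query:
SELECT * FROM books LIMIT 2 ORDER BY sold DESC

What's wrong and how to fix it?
Bug: LIMIT must come after ORDER BY

Fix: Swap the clauses: ORDER BY first, then LIMIT

Corrected query:
SELECT * FROM books ORDER BY sold DESC LIMIT 2

Result:
id | title                | author  | pages | sold 
---+----------------------+---------+-------+------
5  | The Dispossessed     | Le Guin | 836   | 48012
9  | A Wizard of Earthsea | Le Guin | 549   | 42527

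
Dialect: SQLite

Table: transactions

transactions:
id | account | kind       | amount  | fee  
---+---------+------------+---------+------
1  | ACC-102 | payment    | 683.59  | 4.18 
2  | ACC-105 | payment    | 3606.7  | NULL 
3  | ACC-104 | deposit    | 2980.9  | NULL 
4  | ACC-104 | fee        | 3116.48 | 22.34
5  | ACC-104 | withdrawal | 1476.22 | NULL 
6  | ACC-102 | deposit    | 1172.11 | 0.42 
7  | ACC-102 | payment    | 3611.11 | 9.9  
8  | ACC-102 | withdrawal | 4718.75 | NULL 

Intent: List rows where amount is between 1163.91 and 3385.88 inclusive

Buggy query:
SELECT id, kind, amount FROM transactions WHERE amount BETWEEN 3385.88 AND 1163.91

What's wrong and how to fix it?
Bug: The bounds are reversed; BETWEEN a AND b requires a <= b to match anything

Fix: Write BETWEEN 1163.91 AND 3385.88

Corrected query:
SELECT id, kind, amount FROM transactions WHERE amount BETWEEN 1163.91 AND 3385.88

Result:
id | kind       | amount 
---+------------+--------
3  | deposit    | 2980.9 
4  | fee        | 3116.48
5  | withdrawal | 1476.22
6  | deposit    | 1172.11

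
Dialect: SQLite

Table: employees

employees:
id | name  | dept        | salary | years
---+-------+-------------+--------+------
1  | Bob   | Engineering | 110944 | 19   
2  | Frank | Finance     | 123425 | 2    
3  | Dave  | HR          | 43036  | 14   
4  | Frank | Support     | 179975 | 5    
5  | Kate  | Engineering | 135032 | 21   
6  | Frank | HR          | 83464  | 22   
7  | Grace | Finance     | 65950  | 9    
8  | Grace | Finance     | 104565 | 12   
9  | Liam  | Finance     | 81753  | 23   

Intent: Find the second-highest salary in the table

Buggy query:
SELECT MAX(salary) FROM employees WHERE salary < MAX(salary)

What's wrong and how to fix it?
Bug: The inner MAX is an aggregate inside WHERE, which is not allowed

Fix: Compute the overall MAX in a subquery, then take MAX of rows below it

Corrected query:
SELECT MAX(salary) FROM employees WHERE salary < (SELECT MAX(salary) FROM employees)

Result:
MAX(salary)
-----------
135032     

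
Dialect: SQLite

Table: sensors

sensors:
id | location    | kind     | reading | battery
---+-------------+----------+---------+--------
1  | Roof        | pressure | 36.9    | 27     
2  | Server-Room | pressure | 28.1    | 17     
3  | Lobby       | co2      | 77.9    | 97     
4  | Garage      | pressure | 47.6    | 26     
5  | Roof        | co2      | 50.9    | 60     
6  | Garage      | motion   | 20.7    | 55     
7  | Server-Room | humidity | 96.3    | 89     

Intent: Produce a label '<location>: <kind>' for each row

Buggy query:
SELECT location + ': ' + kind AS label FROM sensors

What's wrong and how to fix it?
Bug: '+' is numeric addition; on text columns SQLite converts them to 0 instead of concatenating

Fix: Replace + with || to concatenate text

Corrected query:
SELECT location || ': ' || kind AS label FROM sensors

Result:
label                
---------------------
Roof: pressure       
Server-Room: pressure
Lobby: co2           
Garage: pressure     
Roof: co2            
Garage: motion       
Server-Room: humidity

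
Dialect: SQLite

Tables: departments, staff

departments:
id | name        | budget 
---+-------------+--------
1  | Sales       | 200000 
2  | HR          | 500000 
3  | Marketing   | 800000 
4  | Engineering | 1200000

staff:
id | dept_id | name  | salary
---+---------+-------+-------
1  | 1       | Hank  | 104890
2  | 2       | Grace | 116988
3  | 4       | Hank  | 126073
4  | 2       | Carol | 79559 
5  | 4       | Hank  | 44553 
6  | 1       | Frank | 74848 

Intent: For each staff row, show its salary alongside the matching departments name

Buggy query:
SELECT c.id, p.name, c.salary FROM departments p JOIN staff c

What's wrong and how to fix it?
Bug: Missing join condition: each staff row is matched to all departments rows instead of just its own

Fix: Add ON c.dept_id = p.id to the JOIN

Corrected query:
SELECT c.id, p.name, c.salary FROM departments p JOIN staff c ON c.dept_id = p.id

Result:
id | name        | salary
---+-------------+-------
1  | Sales       | 104890
2  | HR          | 116988
3  | Engineering | 126073
4  | HR          | 79559 
5  | Engineering | 44553 
6  | Sales       | 74848 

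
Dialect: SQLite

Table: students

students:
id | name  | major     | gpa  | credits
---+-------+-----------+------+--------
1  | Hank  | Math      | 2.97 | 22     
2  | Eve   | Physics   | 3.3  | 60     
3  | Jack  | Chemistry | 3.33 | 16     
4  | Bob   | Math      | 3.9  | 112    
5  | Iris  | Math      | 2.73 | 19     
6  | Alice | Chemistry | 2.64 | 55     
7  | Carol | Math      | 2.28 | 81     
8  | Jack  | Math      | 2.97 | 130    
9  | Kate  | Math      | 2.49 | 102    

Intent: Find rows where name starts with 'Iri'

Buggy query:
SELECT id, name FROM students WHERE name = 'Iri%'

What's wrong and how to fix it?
Bug: Wildcards only work with LIKE; '=' treats '%' as a literal character

Fix: Use LIKE for wildcard pattern matching

Corrected query:
SELECT id, name FROM students WHERE name LIKE 'Iri%'

Result:
id | name
---+-----
5  | Iris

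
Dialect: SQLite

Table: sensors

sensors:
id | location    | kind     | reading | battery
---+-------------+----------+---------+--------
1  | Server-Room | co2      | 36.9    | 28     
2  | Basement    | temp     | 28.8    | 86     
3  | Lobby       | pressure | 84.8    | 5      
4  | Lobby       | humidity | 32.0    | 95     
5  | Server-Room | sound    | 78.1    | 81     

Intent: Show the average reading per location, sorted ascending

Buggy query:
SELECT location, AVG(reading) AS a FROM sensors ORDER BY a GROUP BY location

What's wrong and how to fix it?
Bug: GROUP BY must precede ORDER BY

Fix: Move ORDER BY to the end, after GROUP BY

Corrected query:
SELECT location, AVG(reading) AS a FROM sensors GROUP BY location ORDER BY a

Result:
location    | a   
------------+-----
Basement    | 28.8
Server-Room | 57.5
Lobby       | 58.4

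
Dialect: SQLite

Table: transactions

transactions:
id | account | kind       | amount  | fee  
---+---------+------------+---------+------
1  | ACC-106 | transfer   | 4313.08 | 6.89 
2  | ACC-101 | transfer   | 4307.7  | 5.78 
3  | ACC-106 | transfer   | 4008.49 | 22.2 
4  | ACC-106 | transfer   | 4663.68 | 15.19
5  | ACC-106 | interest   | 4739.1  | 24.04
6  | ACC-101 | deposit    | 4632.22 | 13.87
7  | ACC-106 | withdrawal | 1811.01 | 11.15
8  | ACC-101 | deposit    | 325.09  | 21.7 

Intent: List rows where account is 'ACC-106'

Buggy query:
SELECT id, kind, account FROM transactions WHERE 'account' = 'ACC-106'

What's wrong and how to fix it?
Bug: 'account' in single quotes is a string literal, not the column; the comparison is literal-vs-literal and never true

Fix: Reference the column as account without single quotes

Corrected query:
SELECT id, kind, account FROM transactions WHERE account = 'ACC-106'

Result:
id | kind       | account
---+------------+--------
1  | transfer   | ACC-106
3  | transfer   | ACC-106
4  | transfer   | ACC-106
5  | interest   | ACC-106
7  | withdrawal | ACC-106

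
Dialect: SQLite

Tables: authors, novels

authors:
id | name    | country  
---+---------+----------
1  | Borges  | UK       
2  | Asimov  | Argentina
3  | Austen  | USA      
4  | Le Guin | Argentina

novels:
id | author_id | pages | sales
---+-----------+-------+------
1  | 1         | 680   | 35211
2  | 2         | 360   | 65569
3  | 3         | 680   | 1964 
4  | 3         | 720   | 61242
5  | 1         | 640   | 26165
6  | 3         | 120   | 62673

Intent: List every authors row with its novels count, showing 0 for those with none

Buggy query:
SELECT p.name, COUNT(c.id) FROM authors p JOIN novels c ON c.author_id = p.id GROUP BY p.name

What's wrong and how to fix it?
Bug: An inner join excludes parents with zero children

Fix: Use LEFT JOIN so parents without children still appear (COUNT(c.id) gives 0)

Corrected query:
SELECT p.name, COUNT(c.id) FROM authors p LEFT JOIN novels c ON c.author_id = p.id GROUP BY p.name

Result:
name    | COUNT(c.id)
--------+------------
Asimov  | 1          
Austen  | 3          
Borges  | 2          
Le Guin | 0          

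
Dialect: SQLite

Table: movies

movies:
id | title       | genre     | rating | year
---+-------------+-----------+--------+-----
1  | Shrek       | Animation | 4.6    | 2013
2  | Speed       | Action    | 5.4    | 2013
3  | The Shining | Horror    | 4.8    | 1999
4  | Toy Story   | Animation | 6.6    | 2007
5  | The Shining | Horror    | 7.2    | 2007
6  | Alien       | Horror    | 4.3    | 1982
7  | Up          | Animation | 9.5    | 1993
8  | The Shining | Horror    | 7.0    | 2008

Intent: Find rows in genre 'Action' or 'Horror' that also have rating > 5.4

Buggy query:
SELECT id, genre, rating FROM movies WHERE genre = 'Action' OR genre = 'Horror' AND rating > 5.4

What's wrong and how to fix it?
Bug: Without parentheses, AND is evaluated before OR, so the rating filter only applies to the 'Horror' branch

Fix: Add parentheses around the OR so the AND applies to both alternatives

Corrected query:
SELECT id, genre, rating FROM movies WHERE (genre = 'Action' OR genre = 'Horror') AND rating > 5.4

Result:
id | genre  | rating
---+--------+-------
5  | Horror | 7.2   
8  | Horror | 7     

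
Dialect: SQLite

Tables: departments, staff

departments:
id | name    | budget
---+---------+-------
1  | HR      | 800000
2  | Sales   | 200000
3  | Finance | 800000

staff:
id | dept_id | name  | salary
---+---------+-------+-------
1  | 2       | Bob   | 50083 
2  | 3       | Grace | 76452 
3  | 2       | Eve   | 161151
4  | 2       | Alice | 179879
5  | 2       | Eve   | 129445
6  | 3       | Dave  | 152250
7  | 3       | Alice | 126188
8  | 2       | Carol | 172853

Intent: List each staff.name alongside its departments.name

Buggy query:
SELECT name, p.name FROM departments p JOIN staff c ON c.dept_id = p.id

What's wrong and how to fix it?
Bug: Both tables have a 'name' column; the unqualified reference is ambiguous

Fix: Prefix ambiguous columns with the table alias

Corrected query:
SELECT c.name, p.name FROM departments p JOIN staff c ON c.dept_id = p.id

Result:
name  | name   
------+--------
Bob   | Sales  
Grace | Finance
Eve   | Sales  
Alice | Sales  
Eve   | Sales  
Dave  | Finance
Alice | Finance
Carol | Sales  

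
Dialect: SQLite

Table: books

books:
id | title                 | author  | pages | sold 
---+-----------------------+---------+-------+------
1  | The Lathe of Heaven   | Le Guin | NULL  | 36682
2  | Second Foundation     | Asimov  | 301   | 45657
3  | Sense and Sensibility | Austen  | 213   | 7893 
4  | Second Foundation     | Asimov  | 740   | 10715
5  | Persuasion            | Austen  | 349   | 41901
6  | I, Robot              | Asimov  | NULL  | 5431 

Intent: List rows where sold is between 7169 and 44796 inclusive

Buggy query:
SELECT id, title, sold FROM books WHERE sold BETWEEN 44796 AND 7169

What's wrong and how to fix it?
Bug: The bounds are reversed; BETWEEN a AND b requires a <= b to match anything

Fix: Write BETWEEN 7169 AND 44796

Corrected query:
SELECT id, title, sold FROM books WHERE sold BETWEEN 7169 AND 44796

Result:
id | title                 | sold 
---+-----------------------+------
1  | The Lathe of Heaven   | 36682
3  | Sense and Sensibility | 7893 
4  | Second Foundation     | 10715
5  | Persuasion            | 41901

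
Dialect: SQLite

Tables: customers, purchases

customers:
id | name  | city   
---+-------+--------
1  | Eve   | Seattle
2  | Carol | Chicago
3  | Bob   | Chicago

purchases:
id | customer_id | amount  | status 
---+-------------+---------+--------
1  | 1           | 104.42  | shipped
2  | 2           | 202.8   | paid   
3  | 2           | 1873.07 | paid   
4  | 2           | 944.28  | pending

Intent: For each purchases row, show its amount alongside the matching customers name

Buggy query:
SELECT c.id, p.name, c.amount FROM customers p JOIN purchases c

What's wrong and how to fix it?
Bug: Missing join condition: each purchases row is matched to all customers rows instead of just its own

Fix: Specify the join condition linking the foreign key to the parent id

Corrected query:
SELECT c.id, p.name, c.amount FROM customers p JOIN purchases c ON c.customer_id = p.id

Result:
id | name  | amount 
---+-------+--------
1  | Eve   | 104.42 
2  | Carol | 202.8  
3  | Carol | 1873.07
4  | Carol | 944.28 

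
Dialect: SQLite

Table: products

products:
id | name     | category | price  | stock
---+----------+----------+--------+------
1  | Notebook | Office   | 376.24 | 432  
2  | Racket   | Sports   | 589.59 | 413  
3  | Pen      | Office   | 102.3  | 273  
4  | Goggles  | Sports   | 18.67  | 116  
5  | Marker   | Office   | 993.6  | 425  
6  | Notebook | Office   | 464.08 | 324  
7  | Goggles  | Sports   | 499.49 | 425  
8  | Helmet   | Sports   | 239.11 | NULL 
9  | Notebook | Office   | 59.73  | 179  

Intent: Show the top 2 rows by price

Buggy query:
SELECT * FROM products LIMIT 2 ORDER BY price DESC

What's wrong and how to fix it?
Bug: ORDER BY cannot follow LIMIT; LIMIT is the final clause

Fix: Sort with ORDER BY, then apply LIMIT

Corrected query:
SELECT * FROM products ORDER BY price DESC LIMIT 2

Result:
id | name   | category | price  | stock
---+--------+----------+--------+------
5  | Marker | Office   | 993.6  | 425  
2  | Racket | Sports   | 589.59 | 413  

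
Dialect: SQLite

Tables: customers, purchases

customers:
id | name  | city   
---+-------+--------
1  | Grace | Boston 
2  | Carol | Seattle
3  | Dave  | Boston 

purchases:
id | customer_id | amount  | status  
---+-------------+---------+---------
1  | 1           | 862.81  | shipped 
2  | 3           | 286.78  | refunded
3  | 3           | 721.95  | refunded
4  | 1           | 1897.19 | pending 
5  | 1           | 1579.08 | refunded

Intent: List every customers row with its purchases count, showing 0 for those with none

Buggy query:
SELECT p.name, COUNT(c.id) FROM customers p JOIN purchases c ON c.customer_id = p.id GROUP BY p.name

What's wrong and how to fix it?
Bug: An inner join excludes parents with zero children

Fix: Use LEFT JOIN so parents without children still appear (COUNT(c.id) gives 0)

Corrected query:
SELECT p.name, COUNT(c.id) FROM customers p LEFT JOIN purchases c ON c.customer_id = p.id GROUP BY p.name

Result:
name  | COUNT(c.id)
------+------------
Carol | 0          
Dave  | 2          
Grace | 3          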